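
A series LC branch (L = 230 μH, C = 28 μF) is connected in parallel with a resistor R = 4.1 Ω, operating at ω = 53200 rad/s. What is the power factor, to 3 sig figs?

0.943

X_L = ωL = 12.2 Ω
X_C = 1/(ωC) = 0.671 Ω
Branch 1: Z₁ = R = 4.10 Ω
Branch 2 (series LC): Z₂ = j(X_L − X_C) = j11.6 Ω
Parallel: Z = Z₁Z₂/(Z₁+Z₂), |Z| = 3.86 Ω, ∠Z = 19.5°
cos φ = cos(19.5°) = 0.943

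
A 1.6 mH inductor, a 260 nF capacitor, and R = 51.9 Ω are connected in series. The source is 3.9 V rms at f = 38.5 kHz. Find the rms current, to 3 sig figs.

10.4 mA

ω = 2πf = 241900 rad/s
X_L = ωL = 387 Ω
X_C = 1/(ωC) = 15.9 Ω
Net reactance X = X_L − X_C = 371 Ω
Z = 51.9 + j371 Ω
|Z| = √(51.9² + 371²) = 375 Ω
I = V/|Z| = 3.9/375 = 10.4 mA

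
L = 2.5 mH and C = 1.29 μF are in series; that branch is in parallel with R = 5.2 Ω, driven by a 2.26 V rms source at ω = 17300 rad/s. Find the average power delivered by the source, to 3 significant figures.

X_L = ωL = 43.2 Ω
X_C = 1/(ωC) = 44.8 Ω
Branch 1: Z₁ = R = 5.20 Ω
Branch 2 (series LC): Z₂ = j(X_L − X_C) = −j1.56 Ω
Parallel: Z = Z₁Z₂/(Z₁+Z₂), |Z| = 1.49 Ω, ∠Z = -73.3°
I = V/|Z| = 1.51 A
P = VI cos φ = 2.26 × 1.51 × cos(-73.3°) = 982 mW

982 mW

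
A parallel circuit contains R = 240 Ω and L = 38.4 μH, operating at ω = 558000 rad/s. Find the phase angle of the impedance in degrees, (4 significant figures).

X_L = ωL = 21.43 Ω
Parallel: admittances add. Y = 1/R + 1/(jωL)
Y = (0.004167 − j0.04667) S
|Y| = 0.04686 S → |Z| = 1/|Y| = 21.34 Ω, ∠Z = −∠Y = 84.90°

84.90°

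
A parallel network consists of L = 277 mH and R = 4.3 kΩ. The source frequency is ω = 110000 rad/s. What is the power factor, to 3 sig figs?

0.990

X_L = ωL = 30500 Ω
Parallel: admittances add. Y = 1/R + 1/(jωL)
Y = (0.000233 − j3.28e-05) S
|Y| = 0.000235 S → |Z| = 1/|Y| = 4260 Ω, ∠Z = −∠Y = 8.03°
cos φ = cos(8.03°) = 0.990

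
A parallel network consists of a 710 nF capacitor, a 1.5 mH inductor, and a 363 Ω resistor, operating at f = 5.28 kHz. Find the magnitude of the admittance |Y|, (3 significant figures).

4.42 mS

ω = 2πf = 33180 rad/s
X_L = ωL = 49.8 Ω
X_C = 1/(ωC) = 42.5 Ω
Parallel: admittances add. Y = 1/R + 1/(jωL) + jωC
Y = (0.00275 + j0.00346) S
|Y| = 0.00442 S → |Z| = 1/|Y| = 226 Ω, ∠Z = −∠Y = -51.5°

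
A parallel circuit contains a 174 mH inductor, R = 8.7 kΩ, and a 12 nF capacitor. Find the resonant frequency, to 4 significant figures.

ω₀ = 1/√(LC) = 1/√(0.174 × 1.2e-08) = 21880 rad/s
f₀ = ω₀/(2π) = 3.483 kHz

3.483 kHz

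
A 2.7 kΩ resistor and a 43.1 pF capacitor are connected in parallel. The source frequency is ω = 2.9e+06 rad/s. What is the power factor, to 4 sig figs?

X_C = 1/(ωC) = 8001 Ω
Parallel: admittances add. Y = 1/R + jωC
Y = (0.0003704 + j0.0001250) S
|Y| = 0.0003909 S → |Z| = 1/|Y| = 2558 Ω, ∠Z = −∠Y = -18.65°
cos φ = cos(-18.65°) = 0.9475

0.9475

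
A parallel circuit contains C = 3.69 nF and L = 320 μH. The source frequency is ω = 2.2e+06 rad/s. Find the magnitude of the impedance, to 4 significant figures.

149.3 Ω

X_L = ωL = 704.0 Ω
X_C = 1/(ωC) = 123.2 Ω
Parallel: admittances add. Y = 1/(jωL) + jωC
Y = (0 + j0.006698) S
|Y| = 0.006698 S → |Z| = 1/|Y| = 149.3 Ω, ∠Z = −∠Y = -90.00°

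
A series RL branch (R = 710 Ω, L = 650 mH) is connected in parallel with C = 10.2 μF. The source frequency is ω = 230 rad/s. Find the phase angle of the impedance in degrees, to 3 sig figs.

X_L = ωL = 150 Ω
X_C = 1/(ωC) = 426 Ω
Branch 1 (R+jX_L): Z₁ = 710 + j150 Ω, |Z₁| = 726 Ω
Branch 2 (−jX_C): Z₂ = −j426 Ω
Parallel: Z = Z₁Z₂/(Z₁+Z₂), |Z| = 406 Ω, ∠Z = -56.8°

-56.8°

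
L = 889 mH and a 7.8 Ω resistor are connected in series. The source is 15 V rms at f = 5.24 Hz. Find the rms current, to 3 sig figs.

495 mA

ω = 2πf = 32.92 rad/s
X_L = ωL = 29.3 Ω
Z = 7.80 + j29.3 Ω
|Z| = √(7.80² + 29.3²) = 30.3 Ω
I = V/|Z| = 15/30.3 = 495 mA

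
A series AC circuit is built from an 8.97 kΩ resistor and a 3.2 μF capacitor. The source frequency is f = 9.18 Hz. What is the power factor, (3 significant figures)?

0.856

ω = 2πf = 57.68 rad/s
X_C = 1/(ωC) = 5420 Ω
Z = 8970 − j5420 Ω
|Z| = √(8970² + 5420²) = 10500 Ω
∠Z = arctan(-5420/8970) = -31.1°
cos φ = cos(-31.1°) = 0.856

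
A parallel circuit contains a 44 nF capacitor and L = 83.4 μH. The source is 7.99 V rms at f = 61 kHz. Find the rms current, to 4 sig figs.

ω = 2πf = 383300 rad/s
X_L = ωL = 31.97 Ω
X_C = 1/(ωC) = 59.30 Ω
Parallel: admittances add. Y = 1/(jωL) + jωC
Y = (0 − j0.01442) S
|Y| = 0.01442 S → |Z| = 1/|Y| = 69.35 Ω, ∠Z = −∠Y = 90.00°
I = V/|Z| = 7.99/69.35 = 115.2 mA

115.2 mA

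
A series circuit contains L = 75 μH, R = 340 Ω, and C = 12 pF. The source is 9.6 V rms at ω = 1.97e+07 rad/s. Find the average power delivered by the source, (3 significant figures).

X_L = ωL = 1480 Ω
X_C = 1/(ωC) = 4230 Ω
Net reactance X = X_L − X_C = -2750 Ω
Z = 340 − j2750 Ω
|Z| = √(340² + 2750²) = 2770 Ω
∠Z = arctan(-2750/340) = -83.0°
I = V/|Z| = 3.46 mA
P = VI cos φ = 9.6 × 0.00346 × cos(-83.0°) = 4.07 mW

4.07 mW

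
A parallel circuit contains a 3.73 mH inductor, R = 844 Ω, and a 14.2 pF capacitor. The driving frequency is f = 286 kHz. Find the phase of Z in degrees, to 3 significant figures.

5.96°

ω = 2πf = 1.797e+06 rad/s
X_L = ωL = 6700 Ω
X_C = 1/(ωC) = 39200 Ω
Parallel: admittances add. Y = 1/R + 1/(jωL) + jωC
Y = (0.00118 − j0.000124) S
|Y| = 0.00119 S → |Z| = 1/|Y| = 839 Ω, ∠Z = −∠Y = 5.96°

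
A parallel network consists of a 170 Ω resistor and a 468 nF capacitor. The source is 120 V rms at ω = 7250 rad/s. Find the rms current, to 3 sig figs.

815 mA

X_C = 1/(ωC) = 295 Ω
Parallel: admittances add. Y = 1/R + jωC
Y = (0.00588 + j0.00339) S
|Y| = 0.00679 S → |Z| = 1/|Y| = 147 Ω, ∠Z = −∠Y = -30.0°
I = V/|Z| = 120/147 = 815 mA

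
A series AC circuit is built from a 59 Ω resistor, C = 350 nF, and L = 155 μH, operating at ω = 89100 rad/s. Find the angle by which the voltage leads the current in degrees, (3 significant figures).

X_L = ωL = 13.8 Ω
X_C = 1/(ωC) = 32.1 Ω
Net reactance X = X_L − X_C = -18.3 Ω
Z = 59.0 − j18.3 Ω
|Z| = √(59.0² + 18.3²) = 61.8 Ω
∠Z = arctan(-18.3/59.0) = -17.2°

-17.2°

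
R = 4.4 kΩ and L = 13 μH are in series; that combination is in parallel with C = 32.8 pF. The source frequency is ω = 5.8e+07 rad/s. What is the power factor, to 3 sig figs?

X_L = ωL = 754 Ω
X_C = 1/(ωC) = 526 Ω
Branch 1 (R+jX_L): Z₁ = 4400 + j754 Ω, |Z₁| = 4460 Ω
Branch 2 (−jX_C): Z₂ = −j526 Ω
Parallel: Z = Z₁Z₂/(Z₁+Z₂), |Z| = 533 Ω, ∠Z = -83.2°
cos φ = cos(-83.2°) = 0.118

0.118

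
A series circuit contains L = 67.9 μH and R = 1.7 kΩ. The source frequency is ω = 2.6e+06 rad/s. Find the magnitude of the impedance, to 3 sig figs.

1710 Ω

X_L = ωL = 177 Ω
Z = 1700 + j177 Ω
|Z| = √(1700² + 177²) = 1710 Ω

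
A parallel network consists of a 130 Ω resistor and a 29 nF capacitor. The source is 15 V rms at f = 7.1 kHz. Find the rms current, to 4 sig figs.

ω = 2πf = 44610 rad/s
X_C = 1/(ωC) = 773.0 Ω
Parallel: admittances add. Y = 1/R + jωC
Y = (0.007692 + j0.001294) S
|Y| = 0.007800 S → |Z| = 1/|Y| = 128.2 Ω, ∠Z = −∠Y = -9.547°
I = V/|Z| = 15/128.2 = 117.0 mA

117.0 mA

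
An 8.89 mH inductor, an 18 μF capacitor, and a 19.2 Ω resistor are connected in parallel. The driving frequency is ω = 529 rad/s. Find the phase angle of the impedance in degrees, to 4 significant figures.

X_L = ωL = 4.703 Ω
X_C = 1/(ωC) = 105.0 Ω
Parallel: admittances add. Y = 1/R + 1/(jωL) + jωC
Y = (0.05208 − j0.2031) S
|Y| = 0.2097 S → |Z| = 1/|Y| = 4.769 Ω, ∠Z = −∠Y = 75.62°

75.62°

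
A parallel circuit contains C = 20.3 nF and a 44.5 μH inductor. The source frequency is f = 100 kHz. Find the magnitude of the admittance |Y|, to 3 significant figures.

23.0 mS

ω = 2πf = 628300 rad/s
X_L = ωL = 28.0 Ω
X_C = 1/(ωC) = 78.4 Ω
Parallel: admittances add. Y = 1/(jωL) + jωC
Y = (0 − j0.0230) S
|Y| = 0.0230 S → |Z| = 1/|Y| = 43.5 Ω, ∠Z = −∠Y = 90.0°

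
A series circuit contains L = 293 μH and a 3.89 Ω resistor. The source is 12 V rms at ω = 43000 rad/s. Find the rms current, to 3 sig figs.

910 mA

X_L = ωL = 12.6 Ω
Z = 3.89 + j12.6 Ω
|Z| = √(3.89² + 12.6²) = 13.2 Ω
I = V/|Z| = 12/13.2 = 910 mA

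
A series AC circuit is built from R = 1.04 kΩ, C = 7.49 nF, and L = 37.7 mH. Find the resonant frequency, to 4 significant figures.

9.471 kHz

ω₀ = 1/√(LC) = 1/√(0.0377 × 7.49e-09) = 59510 rad/s
f₀ = ω₀/(2π) = 9.471 kHz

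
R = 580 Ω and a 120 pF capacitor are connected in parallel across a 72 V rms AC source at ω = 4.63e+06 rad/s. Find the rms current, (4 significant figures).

X_C = 1/(ωC) = 1800 Ω
Parallel: admittances add. Y = 1/R + jωC
Y = (0.001724 + j0.0005556) S
|Y| = 0.001811 S → |Z| = 1/|Y| = 552.0 Ω, ∠Z = −∠Y = -17.86°
I = V/|Z| = 72/552.0 = 130.4 mA

130.4 mA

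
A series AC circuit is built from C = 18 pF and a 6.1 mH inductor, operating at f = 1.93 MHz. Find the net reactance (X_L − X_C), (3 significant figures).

69400 Ω

ω = 2πf = 1.213e+07 rad/s
X_L = ωL = 74000 Ω
X_C = 1/(ωC) = 4580 Ω
X = 74000 − 4580 = 69400 Ω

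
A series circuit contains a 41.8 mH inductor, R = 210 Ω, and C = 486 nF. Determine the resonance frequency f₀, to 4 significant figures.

1.117 kHz

ω₀ = 1/√(LC) = 1/√(0.0418 × 4.86e-07) = 7016 rad/s
f₀ = ω₀/(2π) = 1.117 kHz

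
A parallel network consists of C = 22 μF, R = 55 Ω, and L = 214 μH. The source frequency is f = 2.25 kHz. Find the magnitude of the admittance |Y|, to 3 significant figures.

ω = 2πf = 14140 rad/s
X_L = ωL = 3.03 Ω
X_C = 1/(ωC) = 3.22 Ω
Parallel: admittances add. Y = 1/R + 1/(jωL) + jωC
Y = (0.0182 − j0.0195) S
|Y| = 0.0267 S → |Z| = 1/|Y| = 37.5 Ω, ∠Z = −∠Y = 47.0°

26.7 mS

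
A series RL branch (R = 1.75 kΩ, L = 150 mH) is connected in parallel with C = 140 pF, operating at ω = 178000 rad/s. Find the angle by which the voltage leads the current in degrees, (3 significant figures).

X_L = ωL = 26700 Ω
X_C = 1/(ωC) = 40100 Ω
Branch 1 (R+jX_L): Z₁ = 1750 + j26700 Ω, |Z₁| = 26800 Ω
Branch 2 (−jX_C): Z₂ = −j40100 Ω
Parallel: Z = Z₁Z₂/(Z₁+Z₂), |Z| = 79300 Ω, ∠Z = 78.8°

78.8°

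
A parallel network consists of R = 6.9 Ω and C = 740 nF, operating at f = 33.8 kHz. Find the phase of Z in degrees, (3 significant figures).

-47.3°

ω = 2πf = 212400 rad/s
X_C = 1/(ωC) = 6.36 Ω
Parallel: admittances add. Y = 1/R + jωC
Y = (0.145 + j0.157) S
|Y| = 0.214 S → |Z| = 1/|Y| = 4.68 Ω, ∠Z = −∠Y = -47.3°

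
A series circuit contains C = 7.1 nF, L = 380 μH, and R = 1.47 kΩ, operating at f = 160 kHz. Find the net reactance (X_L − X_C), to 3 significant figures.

ω = 2πf = 1.005e+06 rad/s
X_L = ωL = 382 Ω
X_C = 1/(ωC) = 140 Ω
X = 382 − 140 = 242 Ω

242 Ω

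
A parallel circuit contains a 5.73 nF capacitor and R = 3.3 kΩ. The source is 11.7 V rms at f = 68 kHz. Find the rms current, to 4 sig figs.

ω = 2πf = 427300 rad/s
X_C = 1/(ωC) = 408.5 Ω
Parallel: admittances add. Y = 1/R + jωC
Y = (0.0003030 + j0.002448) S
|Y| = 0.002467 S → |Z| = 1/|Y| = 405.4 Ω, ∠Z = −∠Y = -82.94°
I = V/|Z| = 11.7/405.4 = 28.86 mA

28.86 mA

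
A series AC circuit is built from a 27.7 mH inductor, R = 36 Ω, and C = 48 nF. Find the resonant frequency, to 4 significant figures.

ω₀ = 1/√(LC) = 1/√(0.0277 × 4.8e-08) = 27420 rad/s
f₀ = ω₀/(2π) = 4.365 kHz

4.365 kHz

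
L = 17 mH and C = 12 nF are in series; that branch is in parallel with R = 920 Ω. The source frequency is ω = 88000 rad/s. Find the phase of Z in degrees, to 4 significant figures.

59.17°

X_L = ωL = 1496 Ω
X_C = 1/(ωC) = 947.0 Ω
Branch 1: Z₁ = R = 920.0 Ω
Branch 2 (series LC): Z₂ = j(X_L − X_C) = j549.0 Ω
Parallel: Z = Z₁Z₂/(Z₁+Z₂), |Z| = 471.5 Ω, ∠Z = 59.17°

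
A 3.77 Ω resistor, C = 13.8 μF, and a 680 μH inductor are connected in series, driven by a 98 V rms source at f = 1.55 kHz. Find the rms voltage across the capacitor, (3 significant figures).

189 V

ω = 2πf = 9739 rad/s
X_L = ωL = 6.62 Ω
X_C = 1/(ωC) = 7.44 Ω
Net reactance X = X_L − X_C = -0.818 Ω
Z = 3.77 − j0.818 Ω
|Z| = √(3.77² + 0.818²) = 3.86 Ω
I = V/|Z| = 25.4 A
V_C = I·|Z_C| = 25.4 × 7.44 = 189 V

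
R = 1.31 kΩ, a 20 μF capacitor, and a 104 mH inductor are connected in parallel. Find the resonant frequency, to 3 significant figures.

110 Hz

ω₀ = 1/√(LC) = 1/√(0.104 × 2e-05) = 693.4 rad/s
f₀ = ω₀/(2π) = 110 Hz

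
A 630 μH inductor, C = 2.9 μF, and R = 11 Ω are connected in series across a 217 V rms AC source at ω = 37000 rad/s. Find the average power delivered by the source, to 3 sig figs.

1.64 kW

X_L = ωL = 23.3 Ω
X_C = 1/(ωC) = 9.32 Ω
Net reactance X = X_L − X_C = 14.0 Ω
Z = 11.0 + j14.0 Ω
|Z| = √(11.0² + 14.0²) = 17.8 Ω
∠Z = arctan(14.0/11.0) = 51.8°
I = V/|Z| = 12.2 A
P = VI cos φ = 217 × 12.2 × cos(51.8°) = 1.64 kW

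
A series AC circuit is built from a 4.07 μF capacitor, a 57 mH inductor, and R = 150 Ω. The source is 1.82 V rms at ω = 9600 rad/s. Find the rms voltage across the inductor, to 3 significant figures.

1.83 V

X_L = ωL = 547 Ω
X_C = 1/(ωC) = 25.6 Ω
Net reactance X = X_L − X_C = 522 Ω
Z = 150 + j522 Ω
|Z| = √(150² + 522²) = 543 Ω
I = V/|Z| = 3.35 mA
V_L = I·|Z_L| = 0.00335 × 547 = 1.83 V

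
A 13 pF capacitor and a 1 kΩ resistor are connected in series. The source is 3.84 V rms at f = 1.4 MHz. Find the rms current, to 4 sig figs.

ω = 2πf = 8.796e+06 rad/s
X_C = 1/(ωC) = 8745 Ω
Z = 1000 − j8745 Ω
|Z| = √(1000² + 8745²) = 8802 Ω
I = V/|Z| = 3.84/8802 = 436.3 μA

436.3 μA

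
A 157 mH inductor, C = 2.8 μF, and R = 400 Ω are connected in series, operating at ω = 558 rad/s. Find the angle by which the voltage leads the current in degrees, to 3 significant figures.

-54.1°

X_L = ωL = 87.6 Ω
X_C = 1/(ωC) = 640 Ω
Net reactance X = X_L − X_C = -552 Ω
Z = 400 − j552 Ω
|Z| = √(400² + 552²) = 682 Ω
∠Z = arctan(-552/400) = -54.1°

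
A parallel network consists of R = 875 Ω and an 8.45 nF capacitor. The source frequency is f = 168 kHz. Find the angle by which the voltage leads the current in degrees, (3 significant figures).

ω = 2πf = 1.056e+06 rad/s
X_C = 1/(ωC) = 112 Ω
Parallel: admittances add. Y = 1/R + jωC
Y = (0.00114 + j0.00892) S
|Y| = 0.00899 S → |Z| = 1/|Y| = 111 Ω, ∠Z = −∠Y = -82.7°

-82.7°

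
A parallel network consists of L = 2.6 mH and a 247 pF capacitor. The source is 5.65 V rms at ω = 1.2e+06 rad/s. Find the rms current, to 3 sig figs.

X_L = ωL = 3120 Ω
X_C = 1/(ωC) = 3370 Ω
Parallel: admittances add. Y = 1/(jωL) + jωC
Y = (0 − j2.41e-05) S
|Y| = 2.41e-05 S → |Z| = 1/|Y| = 41500 Ω, ∠Z = −∠Y = 90.0°
I = V/|Z| = 5.65/41500 = 136 μA

136 μA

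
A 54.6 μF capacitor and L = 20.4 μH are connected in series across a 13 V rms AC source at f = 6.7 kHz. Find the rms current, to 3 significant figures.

30.7 A

ω = 2πf = 42100 rad/s
X_L = ωL = 0.859 Ω
X_C = 1/(ωC) = 0.435 Ω
Net reactance X = X_L − X_C = 0.424 Ω
Z = j0.424 Ω
|Z| = √(0² + 0.424²) = 0.424 Ω
I = V/|Z| = 13/0.424 = 30.7 A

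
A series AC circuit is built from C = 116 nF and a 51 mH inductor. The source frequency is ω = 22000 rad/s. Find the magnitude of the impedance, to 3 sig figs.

730 Ω

X_L = ωL = 1120 Ω
X_C = 1/(ωC) = 392 Ω
Net reactance X = X_L − X_C = 730 Ω
Z = j730 Ω
|Z| = √(0² + 730²) = 730 Ω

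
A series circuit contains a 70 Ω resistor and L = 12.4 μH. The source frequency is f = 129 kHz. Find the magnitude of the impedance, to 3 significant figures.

ω = 2πf = 810500 rad/s
X_L = ωL = 10.1 Ω
Z = 70.0 + j10.1 Ω
|Z| = √(70.0² + 10.1²) = 70.7 Ω

70.7 Ω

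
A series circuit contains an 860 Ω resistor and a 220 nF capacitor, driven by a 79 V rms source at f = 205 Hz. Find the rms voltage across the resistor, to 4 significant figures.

ω = 2πf = 1288 rad/s
X_C = 1/(ωC) = 3529 Ω
Z = 860.0 − j3529 Ω
|Z| = √(860.0² + 3529²) = 3632 Ω
I = V/|Z| = 21.75 mA
V_R = I·|Z_R| = 0.02175 × 860.0 = 18.70 V

18.70 V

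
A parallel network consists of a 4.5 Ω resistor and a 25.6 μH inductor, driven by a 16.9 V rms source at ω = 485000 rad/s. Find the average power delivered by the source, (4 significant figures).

X_L = ωL = 12.42 Ω
Parallel: admittances add. Y = 1/R + 1/(jωL)
Y = (0.2222 − j0.08054) S
|Y| = 0.2364 S → |Z| = 1/|Y| = 4.231 Ω, ∠Z = −∠Y = 19.92°
I = V/|Z| = 3.995 A
P = VI cos φ = 16.9 × 3.995 × cos(19.92°) = 63.47 W

63.47 W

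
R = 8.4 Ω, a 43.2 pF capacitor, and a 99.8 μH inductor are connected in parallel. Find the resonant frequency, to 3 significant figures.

ω₀ = 1/√(LC) = 1/√(9.98e-05 × 4.32e-11) = 1.523e+07 rad/s
f₀ = ω₀/(2π) = 2.42 MHz

2.42 MHz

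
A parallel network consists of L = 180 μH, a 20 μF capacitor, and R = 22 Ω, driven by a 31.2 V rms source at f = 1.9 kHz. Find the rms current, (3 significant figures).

7.21 A

ω = 2πf = 11940 rad/s
X_L = ωL = 2.15 Ω
X_C = 1/(ωC) = 4.19 Ω
Parallel: admittances add. Y = 1/R + 1/(jωL) + jωC
Y = (0.0455 − j0.227) S
|Y| = 0.231 S → |Z| = 1/|Y| = 4.33 Ω, ∠Z = −∠Y = 78.7°
I = V/|Z| = 31.2/4.33 = 7.21 A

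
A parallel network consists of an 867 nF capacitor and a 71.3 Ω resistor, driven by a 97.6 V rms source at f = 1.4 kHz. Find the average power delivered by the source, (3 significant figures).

ω = 2πf = 8796 rad/s
X_C = 1/(ωC) = 131 Ω
Parallel: admittances add. Y = 1/R + jωC
Y = (0.0140 + j0.00763) S
|Y| = 0.0160 S → |Z| = 1/|Y| = 62.6 Ω, ∠Z = −∠Y = -28.5°
I = V/|Z| = 1.56 A
P = VI cos φ = 97.6 × 1.56 × cos(-28.5°) = 134 W

134 W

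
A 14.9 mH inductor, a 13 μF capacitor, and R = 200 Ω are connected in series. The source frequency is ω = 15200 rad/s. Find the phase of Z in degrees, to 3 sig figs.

47.9°

X_L = ωL = 226 Ω
X_C = 1/(ωC) = 5.06 Ω
Net reactance X = X_L − X_C = 221 Ω
Z = 200 + j221 Ω
|Z| = √(200² + 221²) = 298 Ω
∠Z = arctan(221/200) = 47.9°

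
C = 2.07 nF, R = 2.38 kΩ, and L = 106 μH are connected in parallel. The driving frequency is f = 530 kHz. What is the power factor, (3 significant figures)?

0.103

ω = 2πf = 3.33e+06 rad/s
X_L = ωL = 353 Ω
X_C = 1/(ωC) = 145 Ω
Parallel: admittances add. Y = 1/R + 1/(jωL) + jωC
Y = (0.000420 + j0.00406) S
|Y| = 0.00408 S → |Z| = 1/|Y| = 245 Ω, ∠Z = −∠Y = -84.1°
cos φ = cos(-84.1°) = 0.103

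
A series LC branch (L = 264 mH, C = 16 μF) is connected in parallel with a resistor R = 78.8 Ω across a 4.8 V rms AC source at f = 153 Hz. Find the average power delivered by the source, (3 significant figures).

292 mW

ω = 2πf = 961.3 rad/s
X_L = ωL = 254 Ω
X_C = 1/(ωC) = 65.0 Ω
Branch 1: Z₁ = R = 78.8 Ω
Branch 2 (series LC): Z₂ = j(X_L − X_C) = j189 Ω
Parallel: Z = Z₁Z₂/(Z₁+Z₂), |Z| = 72.7 Ω, ∠Z = 22.7°
I = V/|Z| = 66.0 mA
P = VI cos φ = 4.8 × 0.0660 × cos(22.7°) = 292 mW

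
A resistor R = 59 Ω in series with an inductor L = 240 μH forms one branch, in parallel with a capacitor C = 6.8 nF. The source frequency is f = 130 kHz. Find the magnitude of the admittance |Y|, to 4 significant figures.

1.659 mS

ω = 2πf = 816800 rad/s
X_L = ωL = 196.0 Ω
X_C = 1/(ωC) = 180.0 Ω
Branch 1 (R+jX_L): Z₁ = 59.00 + j196.0 Ω, |Z₁| = 204.7 Ω
Branch 2 (−jX_C): Z₂ = −j180.0 Ω
Parallel: Z = Z₁Z₂/(Z₁+Z₂), |Z| = 602.9 Ω, ∠Z = -31.92°
|Y| = 1/|Z| = 1.659 mS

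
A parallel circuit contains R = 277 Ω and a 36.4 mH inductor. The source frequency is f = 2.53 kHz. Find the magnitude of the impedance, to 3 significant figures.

250 Ω

ω = 2πf = 15900 rad/s
X_L = ωL = 579 Ω
Parallel: admittances add. Y = 1/R + 1/(jωL)
Y = (0.00361 − j0.00173) S
|Y| = 0.00400 S → |Z| = 1/|Y| = 250 Ω, ∠Z = −∠Y = 25.6°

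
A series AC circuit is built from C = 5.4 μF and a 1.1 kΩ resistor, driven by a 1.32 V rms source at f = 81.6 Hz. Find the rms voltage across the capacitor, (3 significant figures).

ω = 2πf = 512.7 rad/s
X_C = 1/(ωC) = 361 Ω
Z = 1100 − j361 Ω
|Z| = √(1100² + 361²) = 1160 Ω
I = V/|Z| = 1.14 mA
V_C = I·|Z_C| = 0.00114 × 361 = 0.412 V

0.412 V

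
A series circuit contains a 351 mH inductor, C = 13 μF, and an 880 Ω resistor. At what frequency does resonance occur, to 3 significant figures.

ω₀ = 1/√(LC) = 1/√(0.351 × 1.3e-05) = 468.1 rad/s
f₀ = ω₀/(2π) = 74.5 Hz

74.5 Hz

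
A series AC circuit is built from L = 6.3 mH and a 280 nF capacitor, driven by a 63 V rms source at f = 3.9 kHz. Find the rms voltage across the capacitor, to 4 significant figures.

1064 V

ω = 2πf = 24500 rad/s
X_L = ωL = 154.4 Ω
X_C = 1/(ωC) = 145.7 Ω
Net reactance X = X_L − X_C = 8.632 Ω
Z = j8.632 Ω
|Z| = √(0² + 8.632²) = 8.632 Ω
I = V/|Z| = 7.299 A
V_C = I·|Z_C| = 7.299 × 145.7 = 1064 V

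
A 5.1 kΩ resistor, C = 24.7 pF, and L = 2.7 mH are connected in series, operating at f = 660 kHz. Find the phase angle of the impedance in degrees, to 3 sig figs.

15.7°

ω = 2πf = 4.147e+06 rad/s
X_L = ωL = 11200 Ω
X_C = 1/(ωC) = 9760 Ω
Net reactance X = X_L − X_C = 1430 Ω
Z = 5100 + j1430 Ω
|Z| = √(5100² + 1430²) = 5300 Ω
∠Z = arctan(1430/5100) = 15.7°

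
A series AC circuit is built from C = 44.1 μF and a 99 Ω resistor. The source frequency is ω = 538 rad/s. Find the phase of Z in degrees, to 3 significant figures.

-23.1°

X_C = 1/(ωC) = 42.1 Ω
Z = 99.0 − j42.1 Ω
|Z| = √(99.0² + 42.1²) = 108 Ω
∠Z = arctan(-42.1/99.0) = -23.1°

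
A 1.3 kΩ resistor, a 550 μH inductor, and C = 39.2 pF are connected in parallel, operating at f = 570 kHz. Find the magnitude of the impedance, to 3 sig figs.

1170 Ω

ω = 2πf = 3.581e+06 rad/s
X_L = ωL = 1970 Ω
X_C = 1/(ωC) = 7120 Ω
Parallel: admittances add. Y = 1/R + 1/(jωL) + jωC
Y = (0.000769 − j0.000367) S
|Y| = 0.000852 S → |Z| = 1/|Y| = 1170 Ω, ∠Z = −∠Y = 25.5°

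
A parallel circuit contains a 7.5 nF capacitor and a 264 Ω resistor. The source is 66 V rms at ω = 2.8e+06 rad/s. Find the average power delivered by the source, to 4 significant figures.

16.50 W

X_C = 1/(ωC) = 47.62 Ω
Parallel: admittances add. Y = 1/R + jωC
Y = (0.003788 + j0.02100) S
|Y| = 0.02134 S → |Z| = 1/|Y| = 46.86 Ω, ∠Z = −∠Y = -79.78°
I = V/|Z| = 1.408 A
P = VI cos φ = 66 × 1.408 × cos(-79.78°) = 16.50 W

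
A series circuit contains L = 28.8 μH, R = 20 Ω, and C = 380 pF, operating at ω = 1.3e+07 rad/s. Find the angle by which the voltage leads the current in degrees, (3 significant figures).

83.4°

X_L = ωL = 374 Ω
X_C = 1/(ωC) = 202 Ω
Net reactance X = X_L − X_C = 172 Ω
Z = 20.0 + j172 Ω
|Z| = √(20.0² + 172²) = 173 Ω
∠Z = arctan(172/20.0) = 83.4°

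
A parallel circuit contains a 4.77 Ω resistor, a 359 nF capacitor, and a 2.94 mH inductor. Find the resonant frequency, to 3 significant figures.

4.90 kHz

ω₀ = 1/√(LC) = 1/√(0.00294 × 3.59e-07) = 30780 rad/s
f₀ = ω₀/(2π) = 4.90 kHz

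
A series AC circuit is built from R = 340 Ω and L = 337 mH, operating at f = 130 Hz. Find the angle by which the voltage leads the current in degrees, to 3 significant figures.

ω = 2πf = 816.8 rad/s
X_L = ωL = 275 Ω
Z = 340 + j275 Ω
|Z| = √(340² + 275²) = 437 Ω
∠Z = arctan(275/340) = 39.0°

39.0°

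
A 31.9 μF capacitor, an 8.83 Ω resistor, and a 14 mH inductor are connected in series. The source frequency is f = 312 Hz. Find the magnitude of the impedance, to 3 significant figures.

ω = 2πf = 1960 rad/s
X_L = ωL = 27.4 Ω
X_C = 1/(ωC) = 16.0 Ω
Net reactance X = X_L − X_C = 11.5 Ω
Z = 8.83 + j11.5 Ω
|Z| = √(8.83² + 11.5²) = 14.5 Ω

14.5 Ω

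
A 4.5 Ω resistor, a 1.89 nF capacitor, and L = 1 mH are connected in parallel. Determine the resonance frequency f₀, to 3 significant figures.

116 kHz

ω₀ = 1/√(LC) = 1/√(0.001 × 1.89e-09) = 727400 rad/s
f₀ = ω₀/(2π) = 116 kHz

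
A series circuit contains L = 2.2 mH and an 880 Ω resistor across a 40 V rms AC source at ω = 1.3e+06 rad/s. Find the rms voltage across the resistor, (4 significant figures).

X_L = ωL = 2860 Ω
Z = 880.0 + j2860 Ω
|Z| = √(880.0² + 2860²) = 2992 Ω
I = V/|Z| = 13.37 mA
V_R = I·|Z_R| = 0.01337 × 880.0 = 11.76 V

11.76 V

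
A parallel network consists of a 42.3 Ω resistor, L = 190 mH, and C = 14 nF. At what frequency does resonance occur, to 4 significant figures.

3.086 kHz

ω₀ = 1/√(LC) = 1/√(0.19 × 1.4e-08) = 19390 rad/s
f₀ = ω₀/(2π) = 3.086 kHz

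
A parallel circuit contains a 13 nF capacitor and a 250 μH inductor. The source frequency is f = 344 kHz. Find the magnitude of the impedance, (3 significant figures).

38.1 Ω

ω = 2πf = 2.161e+06 rad/s
X_L = ωL = 540 Ω
X_C = 1/(ωC) = 35.6 Ω
Parallel: admittances add. Y = 1/(jωL) + jωC
Y = (0 + j0.0262) S
|Y| = 0.0262 S → |Z| = 1/|Y| = 38.1 Ω, ∠Z = −∠Y = -90.0°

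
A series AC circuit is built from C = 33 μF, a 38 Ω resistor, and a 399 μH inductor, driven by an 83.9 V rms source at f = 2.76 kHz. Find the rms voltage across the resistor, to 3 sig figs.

83.1 V

ω = 2πf = 17340 rad/s
X_L = ωL = 6.92 Ω
X_C = 1/(ωC) = 1.75 Ω
Net reactance X = X_L − X_C = 5.17 Ω
Z = 38.0 + j5.17 Ω
|Z| = √(38.0² + 5.17²) = 38.4 Ω
I = V/|Z| = 2.19 A
V_R = I·|Z_R| = 2.19 × 38.0 = 83.1 V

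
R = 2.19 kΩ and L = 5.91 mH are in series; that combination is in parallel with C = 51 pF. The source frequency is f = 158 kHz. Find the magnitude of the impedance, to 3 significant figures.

ω = 2πf = 992700 rad/s
X_L = ωL = 5870 Ω
X_C = 1/(ωC) = 19800 Ω
Branch 1 (R+jX_L): Z₁ = 2190 + j5870 Ω, |Z₁| = 6260 Ω
Branch 2 (−jX_C): Z₂ = −j19800 Ω
Parallel: Z = Z₁Z₂/(Z₁+Z₂), |Z| = 8800 Ω, ∠Z = 60.6°

8800 Ω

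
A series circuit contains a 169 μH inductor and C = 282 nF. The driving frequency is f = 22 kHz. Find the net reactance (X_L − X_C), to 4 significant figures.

ω = 2πf = 138200 rad/s
X_L = ωL = 23.36 Ω
X_C = 1/(ωC) = 25.65 Ω
X = 23.36 − 25.65 = -2.293 Ω

-2.293 Ω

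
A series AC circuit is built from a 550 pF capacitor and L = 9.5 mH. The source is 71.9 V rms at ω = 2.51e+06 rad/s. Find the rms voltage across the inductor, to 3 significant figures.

74.2 V

X_L = ωL = 23800 Ω
X_C = 1/(ωC) = 724 Ω
Net reactance X = X_L − X_C = 23100 Ω
Z = j23100 Ω
|Z| = √(0² + 23100²) = 23100 Ω
I = V/|Z| = 3.11 mA
V_L = I·|Z_L| = 0.00311 × 23800 = 74.2 V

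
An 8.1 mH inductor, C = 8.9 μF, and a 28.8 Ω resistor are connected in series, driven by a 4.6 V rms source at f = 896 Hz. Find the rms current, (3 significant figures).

119 mA

ω = 2πf = 5630 rad/s
X_L = ωL = 45.6 Ω
X_C = 1/(ωC) = 20.0 Ω
Net reactance X = X_L − X_C = 25.6 Ω
Z = 28.8 + j25.6 Ω
|Z| = √(28.8² + 25.6²) = 38.6 Ω
I = V/|Z| = 4.6/38.6 = 119 mA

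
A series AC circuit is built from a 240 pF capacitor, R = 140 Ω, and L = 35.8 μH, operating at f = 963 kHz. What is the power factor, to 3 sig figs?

0.284

ω = 2πf = 6.051e+06 rad/s
X_L = ωL = 217 Ω
X_C = 1/(ωC) = 689 Ω
Net reactance X = X_L − X_C = -472 Ω
Z = 140 − j472 Ω
|Z| = √(140² + 472²) = 492 Ω
∠Z = arctan(-472/140) = -73.5°
cos φ = cos(-73.5°) = 0.284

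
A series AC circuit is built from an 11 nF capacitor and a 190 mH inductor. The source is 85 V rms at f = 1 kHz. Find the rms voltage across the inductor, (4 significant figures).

7.644 V

ω = 2πf = 6283 rad/s
X_L = ωL = 1194 Ω
X_C = 1/(ωC) = 14470 Ω
Net reactance X = X_L − X_C = -13270 Ω
Z = − j13270 Ω
|Z| = √(0² + 13270²) = 13270 Ω
I = V/|Z| = 6.403 mA
V_L = I·|Z_L| = 0.006403 × 1194 = 7.644 V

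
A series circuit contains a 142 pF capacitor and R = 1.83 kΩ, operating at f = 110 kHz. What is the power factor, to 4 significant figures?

ω = 2πf = 691200 rad/s
X_C = 1/(ωC) = 10190 Ω
Z = 1830 − j10190 Ω
|Z| = √(1830² + 10190²) = 10350 Ω
∠Z = arctan(-10190/1830) = -79.82°
cos φ = cos(-79.82°) = 0.1768

0.1768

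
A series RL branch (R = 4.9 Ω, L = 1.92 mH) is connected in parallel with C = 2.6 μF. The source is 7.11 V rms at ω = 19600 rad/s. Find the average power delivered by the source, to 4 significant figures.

172.0 mW

X_L = ωL = 37.63 Ω
X_C = 1/(ωC) = 19.62 Ω
Branch 1 (R+jX_L): Z₁ = 4.900 + j37.63 Ω, |Z₁| = 37.95 Ω
Branch 2 (−jX_C): Z₂ = −j19.62 Ω
Parallel: Z = Z₁Z₂/(Z₁+Z₂), |Z| = 39.90 Ω, ∠Z = -82.20°
I = V/|Z| = 178.2 mA
P = VI cos φ = 7.11 × 0.1782 × cos(-82.20°) = 172.0 mW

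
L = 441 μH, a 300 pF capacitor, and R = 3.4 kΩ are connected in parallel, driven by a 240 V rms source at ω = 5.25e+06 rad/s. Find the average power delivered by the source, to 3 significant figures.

X_L = ωL = 2320 Ω
X_C = 1/(ωC) = 635 Ω
Parallel: admittances add. Y = 1/R + 1/(jωL) + jωC
Y = (0.000294 + j0.00114) S
|Y| = 0.00118 S → |Z| = 1/|Y| = 847 Ω, ∠Z = −∠Y = -75.6°
I = V/|Z| = 283 mA
P = VI cos φ = 240 × 0.283 × cos(-75.6°) = 16.9 W

16.9 W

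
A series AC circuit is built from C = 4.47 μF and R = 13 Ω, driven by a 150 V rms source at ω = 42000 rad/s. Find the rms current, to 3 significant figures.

10.7 A

X_C = 1/(ωC) = 5.33 Ω
Z = 13.0 − j5.33 Ω
|Z| = √(13.0² + 5.33²) = 14.0 Ω
I = V/|Z| = 150/14.0 = 10.7 A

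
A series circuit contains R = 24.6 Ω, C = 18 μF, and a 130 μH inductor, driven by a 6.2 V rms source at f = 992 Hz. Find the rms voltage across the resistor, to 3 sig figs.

5.89 V

ω = 2πf = 6233 rad/s
X_L = ωL = 0.810 Ω
X_C = 1/(ωC) = 8.91 Ω
Net reactance X = X_L − X_C = -8.10 Ω
Z = 24.6 − j8.10 Ω
|Z| = √(24.6² + 8.10²) = 25.9 Ω
I = V/|Z| = 239 mA
V_R = I·|Z_R| = 0.239 × 24.6 = 5.89 V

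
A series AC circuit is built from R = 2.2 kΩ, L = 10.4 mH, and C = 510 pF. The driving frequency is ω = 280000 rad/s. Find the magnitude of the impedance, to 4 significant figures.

4645 Ω

X_L = ωL = 2912 Ω
X_C = 1/(ωC) = 7003 Ω
Net reactance X = X_L − X_C = -4091 Ω
Z = 2200 − j4091 Ω
|Z| = √(2200² + 4091²) = 4645 Ω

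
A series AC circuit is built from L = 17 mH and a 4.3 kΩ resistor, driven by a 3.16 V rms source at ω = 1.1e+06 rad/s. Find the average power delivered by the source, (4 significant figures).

X_L = ωL = 18700 Ω
Z = 4300 + j18700 Ω
|Z| = √(4300² + 18700²) = 19190 Ω
∠Z = arctan(18700/4300) = 77.05°
I = V/|Z| = 164.7 μA
P = VI cos φ = 3.16 × 0.0001647 × cos(77.05°) = 116.6 μW

116.6 μW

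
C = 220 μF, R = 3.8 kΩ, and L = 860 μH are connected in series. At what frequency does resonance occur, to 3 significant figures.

ω₀ = 1/√(LC) = 1/√(0.00086 × 0.00022) = 2299 rad/s
f₀ = ω₀/(2π) = 366 Hz

366 Hz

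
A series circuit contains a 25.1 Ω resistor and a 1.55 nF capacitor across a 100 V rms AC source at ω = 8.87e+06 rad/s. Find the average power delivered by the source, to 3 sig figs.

X_C = 1/(ωC) = 72.7 Ω
Z = 25.1 − j72.7 Ω
|Z| = √(25.1² + 72.7²) = 76.9 Ω
∠Z = arctan(-72.7/25.1) = -71.0°
I = V/|Z| = 1.30 A
P = VI cos φ = 100 × 1.30 × cos(-71.0°) = 42.4 W

42.4 W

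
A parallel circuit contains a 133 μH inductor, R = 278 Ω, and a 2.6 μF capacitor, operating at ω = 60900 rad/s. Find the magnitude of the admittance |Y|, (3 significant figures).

X_L = ωL = 8.10 Ω
X_C = 1/(ωC) = 6.32 Ω
Parallel: admittances add. Y = 1/R + 1/(jωL) + jωC
Y = (0.00360 + j0.0349) S
|Y| = 0.0351 S → |Z| = 1/|Y| = 28.5 Ω, ∠Z = −∠Y = -84.1°

35.1 mS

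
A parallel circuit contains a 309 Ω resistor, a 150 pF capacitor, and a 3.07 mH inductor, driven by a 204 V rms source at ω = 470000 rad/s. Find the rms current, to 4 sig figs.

672.3 mA

X_L = ωL = 1443 Ω
X_C = 1/(ωC) = 14180 Ω
Parallel: admittances add. Y = 1/R + 1/(jωL) + jωC
Y = (0.003236 − j0.0006225) S
|Y| = 0.003296 S → |Z| = 1/|Y| = 303.4 Ω, ∠Z = −∠Y = 10.89°
I = V/|Z| = 204/303.4 = 672.3 mA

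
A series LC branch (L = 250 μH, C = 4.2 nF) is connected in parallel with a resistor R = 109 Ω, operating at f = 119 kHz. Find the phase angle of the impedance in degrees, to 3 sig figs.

ω = 2πf = 747700 rad/s
X_L = ωL = 187 Ω
X_C = 1/(ωC) = 318 Ω
Branch 1: Z₁ = R = 109 Ω
Branch 2 (series LC): Z₂ = j(X_L − X_C) = −j132 Ω
Parallel: Z = Z₁Z₂/(Z₁+Z₂), |Z| = 83.9 Ω, ∠Z = -39.7°

-39.7°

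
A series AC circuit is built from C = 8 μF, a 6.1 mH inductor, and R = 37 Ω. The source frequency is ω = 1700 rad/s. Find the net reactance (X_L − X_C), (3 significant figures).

-63.2 Ω

X_L = ωL = 10.4 Ω
X_C = 1/(ωC) = 73.5 Ω
X = 10.4 − 73.5 = -63.2 Ω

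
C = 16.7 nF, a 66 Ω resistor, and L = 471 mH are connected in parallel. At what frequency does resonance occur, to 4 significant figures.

ω₀ = 1/√(LC) = 1/√(0.471 × 1.67e-08) = 11280 rad/s
f₀ = ω₀/(2π) = 1.795 kHz

1.795 kHz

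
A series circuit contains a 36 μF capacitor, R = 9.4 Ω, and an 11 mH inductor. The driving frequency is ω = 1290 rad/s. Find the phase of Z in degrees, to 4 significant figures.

X_L = ωL = 14.19 Ω
X_C = 1/(ωC) = 21.53 Ω
Net reactance X = X_L − X_C = -7.343 Ω
Z = 9.400 − j7.343 Ω
|Z| = √(9.400² + 7.343²) = 11.93 Ω
∠Z = arctan(-7.343/9.400) = -38.00°

-38.00°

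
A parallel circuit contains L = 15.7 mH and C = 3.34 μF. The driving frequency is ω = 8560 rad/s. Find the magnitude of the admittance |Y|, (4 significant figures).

X_L = ωL = 134.4 Ω
X_C = 1/(ωC) = 34.98 Ω
Parallel: admittances add. Y = 1/(jωL) + jωC
Y = (0 + j0.02115) S
|Y| = 0.02115 S → |Z| = 1/|Y| = 47.28 Ω, ∠Z = −∠Y = -90.00°

21.15 mS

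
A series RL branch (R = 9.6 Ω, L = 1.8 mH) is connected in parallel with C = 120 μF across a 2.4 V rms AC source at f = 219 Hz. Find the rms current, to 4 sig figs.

409.5 mA

ω = 2πf = 1376 rad/s
X_L = ωL = 2.477 Ω
X_C = 1/(ωC) = 6.056 Ω
Branch 1 (R+jX_L): Z₁ = 9.600 + j2.477 Ω, |Z₁| = 9.914 Ω
Branch 2 (−jX_C): Z₂ = −j6.056 Ω
Parallel: Z = Z₁Z₂/(Z₁+Z₂), |Z| = 5.860 Ω, ∠Z = -55.09°
I = V/|Z| = 2.4/5.860 = 409.5 mA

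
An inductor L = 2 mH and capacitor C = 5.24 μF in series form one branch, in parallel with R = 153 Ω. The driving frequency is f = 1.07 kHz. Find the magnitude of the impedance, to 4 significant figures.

14.87 Ω

ω = 2πf = 6723 rad/s
X_L = ωL = 13.45 Ω
X_C = 1/(ωC) = 28.39 Ω
Branch 1: Z₁ = R = 153.0 Ω
Branch 2 (series LC): Z₂ = j(X_L − X_C) = −j14.94 Ω
Parallel: Z = Z₁Z₂/(Z₁+Z₂), |Z| = 14.87 Ω, ∠Z = -84.42°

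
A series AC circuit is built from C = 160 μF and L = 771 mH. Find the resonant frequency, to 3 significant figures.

ω₀ = 1/√(LC) = 1/√(0.771 × 0.00016) = 90.04 rad/s
f₀ = ω₀/(2π) = 14.3 Hz

14.3 Hz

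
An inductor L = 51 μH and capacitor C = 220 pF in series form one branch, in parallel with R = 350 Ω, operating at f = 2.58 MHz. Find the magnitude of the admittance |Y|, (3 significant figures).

ω = 2πf = 1.621e+07 rad/s
X_L = ωL = 827 Ω
X_C = 1/(ωC) = 280 Ω
Branch 1: Z₁ = R = 350 Ω
Branch 2 (series LC): Z₂ = j(X_L − X_C) = j546 Ω
Parallel: Z = Z₁Z₂/(Z₁+Z₂), |Z| = 295 Ω, ∠Z = 32.6°
|Y| = 1/|Z| = 3.39 mS

3.39 mS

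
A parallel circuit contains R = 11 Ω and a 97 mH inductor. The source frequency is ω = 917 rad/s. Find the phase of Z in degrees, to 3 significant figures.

7.05°

X_L = ωL = 88.9 Ω
Parallel: admittances add. Y = 1/R + 1/(jωL)
Y = (0.0909 − j0.0112) S
|Y| = 0.0916 S → |Z| = 1/|Y| = 10.9 Ω, ∠Z = −∠Y = 7.05°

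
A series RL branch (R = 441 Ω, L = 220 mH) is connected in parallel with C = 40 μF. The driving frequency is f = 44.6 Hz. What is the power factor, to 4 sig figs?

0.2000

ω = 2πf = 280.2 rad/s
X_L = ωL = 61.65 Ω
X_C = 1/(ωC) = 89.21 Ω
Branch 1 (R+jX_L): Z₁ = 441.0 + j61.65 Ω, |Z₁| = 445.3 Ω
Branch 2 (−jX_C): Z₂ = −j89.21 Ω
Parallel: Z = Z₁Z₂/(Z₁+Z₂), |Z| = 89.90 Ω, ∠Z = -78.47°
cos φ = cos(-78.47°) = 0.2000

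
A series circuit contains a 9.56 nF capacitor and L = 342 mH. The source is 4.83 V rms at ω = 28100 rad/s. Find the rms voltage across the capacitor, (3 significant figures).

X_L = ωL = 9610 Ω
X_C = 1/(ωC) = 3720 Ω
Net reactance X = X_L − X_C = 5890 Ω
Z = j5890 Ω
|Z| = √(0² + 5890²) = 5890 Ω
I = V/|Z| = 820 μA
V_C = I·|Z_C| = 0.000820 × 3720 = 3.05 V

3.05 V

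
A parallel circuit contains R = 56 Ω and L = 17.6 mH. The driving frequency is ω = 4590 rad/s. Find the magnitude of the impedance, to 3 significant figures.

X_L = ωL = 80.8 Ω
Parallel: admittances add. Y = 1/R + 1/(jωL)
Y = (0.0179 − j0.0124) S
|Y| = 0.0217 S → |Z| = 1/|Y| = 46.0 Ω, ∠Z = −∠Y = 34.7°

46.0 Ω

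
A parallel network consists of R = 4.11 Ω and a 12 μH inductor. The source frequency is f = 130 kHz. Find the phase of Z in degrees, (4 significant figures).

ω = 2πf = 816800 rad/s
X_L = ωL = 9.802 Ω
Parallel: admittances add. Y = 1/R + 1/(jωL)
Y = (0.2433 − j0.1020) S
|Y| = 0.2638 S → |Z| = 1/|Y| = 3.790 Ω, ∠Z = −∠Y = 22.75°

22.75°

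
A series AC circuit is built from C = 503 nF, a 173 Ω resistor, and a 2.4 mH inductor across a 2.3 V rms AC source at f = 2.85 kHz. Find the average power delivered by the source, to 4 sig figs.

26.48 mW

ω = 2πf = 17910 rad/s
X_L = ωL = 42.98 Ω
X_C = 1/(ωC) = 111.0 Ω
Net reactance X = X_L − X_C = -68.04 Ω
Z = 173.0 − j68.04 Ω
|Z| = √(173.0² + 68.04²) = 185.9 Ω
∠Z = arctan(-68.04/173.0) = -21.47°
I = V/|Z| = 12.37 mA
P = VI cos φ = 2.3 × 0.01237 × cos(-21.47°) = 26.48 mW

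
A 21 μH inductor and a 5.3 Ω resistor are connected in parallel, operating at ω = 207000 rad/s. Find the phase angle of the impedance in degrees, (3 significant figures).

X_L = ωL = 4.35 Ω
Parallel: admittances add. Y = 1/R + 1/(jωL)
Y = (0.189 − j0.230) S
|Y| = 0.298 S → |Z| = 1/|Y| = 3.36 Ω, ∠Z = −∠Y = 50.6°

50.6°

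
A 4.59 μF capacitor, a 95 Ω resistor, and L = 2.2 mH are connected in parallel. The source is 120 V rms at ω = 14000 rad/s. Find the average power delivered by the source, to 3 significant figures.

X_L = ωL = 30.8 Ω
X_C = 1/(ωC) = 15.6 Ω
Parallel: admittances add. Y = 1/R + 1/(jωL) + jωC
Y = (0.0105 + j0.0318) S
|Y| = 0.0335 S → |Z| = 1/|Y| = 29.9 Ω, ∠Z = −∠Y = -71.7°
I = V/|Z| = 4.02 A
P = VI cos φ = 120 × 4.02 × cos(-71.7°) = 152 W

152 W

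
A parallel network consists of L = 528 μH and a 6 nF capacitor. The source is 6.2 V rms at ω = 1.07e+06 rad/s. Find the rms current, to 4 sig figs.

X_L = ωL = 565.0 Ω
X_C = 1/(ωC) = 155.8 Ω
Parallel: admittances add. Y = 1/(jωL) + jωC
Y = (0 + j0.004650) S
|Y| = 0.004650 S → |Z| = 1/|Y| = 215.1 Ω, ∠Z = −∠Y = -90.00°
I = V/|Z| = 6.2/215.1 = 28.83 mA

28.83 mA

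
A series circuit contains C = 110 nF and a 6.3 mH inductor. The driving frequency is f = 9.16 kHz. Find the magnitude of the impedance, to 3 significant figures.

205 Ω

ω = 2πf = 57550 rad/s
X_L = ωL = 363 Ω
X_C = 1/(ωC) = 158 Ω
Net reactance X = X_L − X_C = 205 Ω
Z = j205 Ω
|Z| = √(0² + 205²) = 205 Ω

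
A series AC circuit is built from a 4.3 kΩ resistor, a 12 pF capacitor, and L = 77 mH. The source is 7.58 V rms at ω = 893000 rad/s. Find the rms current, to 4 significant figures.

304.0 μA

X_L = ωL = 68760 Ω
X_C = 1/(ωC) = 93320 Ω
Net reactance X = X_L − X_C = -24560 Ω
Z = 4300 − j24560 Ω
|Z| = √(4300² + 24560²) = 24930 Ω
I = V/|Z| = 7.58/24930 = 304.0 μA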